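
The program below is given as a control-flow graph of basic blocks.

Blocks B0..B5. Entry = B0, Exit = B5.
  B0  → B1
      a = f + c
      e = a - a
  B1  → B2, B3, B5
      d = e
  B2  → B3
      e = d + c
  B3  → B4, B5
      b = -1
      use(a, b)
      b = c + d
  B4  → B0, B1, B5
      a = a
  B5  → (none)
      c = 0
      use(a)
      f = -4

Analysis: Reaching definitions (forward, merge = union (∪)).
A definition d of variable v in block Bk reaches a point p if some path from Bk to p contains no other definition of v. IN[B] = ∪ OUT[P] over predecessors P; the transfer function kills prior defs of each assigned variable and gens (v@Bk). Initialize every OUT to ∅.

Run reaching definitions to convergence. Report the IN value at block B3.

Fixpoint table:
  B0:  IN={a@B4, b@B3, d@B1, e@B0, e@B2}  OUT={a@B0, b@B3, d@B1, e@B0}
  B1:  IN={a@B0, a@B4, b@B3, d@B1, e@B0, e@B2}  OUT={a@B0, a@B4, b@B3, d@B1, e@B0, e@B2}
  B2:  IN={a@B0, a@B4, b@B3, d@B1, e@B0, e@B2}  OUT={a@B0, a@B4, b@B3, d@B1, e@B2}
  B3:  IN={a@B0, a@B4, b@B3, d@B1, e@B0, e@B2}  OUT={a@B0, a@B4, b@B3, d@B1, e@B0, e@B2}
  B4:  IN={a@B0, a@B4, b@B3, d@B1, e@B0, e@B2}  OUT={a@B4, b@B3, d@B1, e@B0, e@B2}
  B5:  IN={a@B0, a@B4, b@B3, d@B1, e@B0, e@B2}  OUT={a@B0, a@B4, b@B3, c@B5, d@B1, e@B0, e@B2, f@B5}

Merge at B3: IN[B3] = OUT[B1] ⊔ OUT[B2] = {a@B0, a@B4, b@B3, d@B1, e@B0, e@B2}

Answer: {a@B0, a@B4, b@B3, d@B1, e@B0, e@B2}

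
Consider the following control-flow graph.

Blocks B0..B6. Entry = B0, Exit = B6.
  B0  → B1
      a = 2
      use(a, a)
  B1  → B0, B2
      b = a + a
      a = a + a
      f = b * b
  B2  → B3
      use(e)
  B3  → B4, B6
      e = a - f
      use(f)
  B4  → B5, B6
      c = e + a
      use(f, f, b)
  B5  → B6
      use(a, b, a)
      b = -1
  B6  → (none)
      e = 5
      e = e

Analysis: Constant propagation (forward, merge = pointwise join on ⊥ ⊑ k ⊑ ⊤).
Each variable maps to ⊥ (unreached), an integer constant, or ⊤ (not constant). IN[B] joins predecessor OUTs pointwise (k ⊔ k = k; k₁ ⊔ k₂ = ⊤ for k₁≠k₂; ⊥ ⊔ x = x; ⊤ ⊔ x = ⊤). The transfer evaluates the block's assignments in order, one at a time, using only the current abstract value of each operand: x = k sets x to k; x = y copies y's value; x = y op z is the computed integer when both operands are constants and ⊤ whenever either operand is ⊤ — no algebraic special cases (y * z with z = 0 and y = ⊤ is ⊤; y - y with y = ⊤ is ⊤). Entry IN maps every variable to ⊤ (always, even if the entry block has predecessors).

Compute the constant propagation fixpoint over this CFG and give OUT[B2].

Fixpoint table:
  B0:   IN=(all ⊤)   OUT={a:2; rest ⊤}
  B1:   IN={a:2; rest ⊤}   OUT={a:4, b:4, f:16; rest ⊤}
  B2:   IN={a:4, b:4, f:16; rest ⊤}   OUT={a:4, b:4, f:16; rest ⊤}
  B3:   IN={a:4, b:4, f:16; rest ⊤}   OUT={a:4, b:4, e:-12, f:16; rest ⊤}
  B4:   IN={a:4, b:4, e:-12, f:16; rest ⊤}   OUT={a:4, b:4, c:-8, e:-12, f:16; rest ⊤}
  B5:   IN={a:4, b:4, c:-8, e:-12, f:16; rest ⊤}   OUT={a:4, b:-1, c:-8, e:-12, f:16; rest ⊤}
  B6:   IN={a:4, e:-12, f:16; rest ⊤}   OUT={a:4, e:5, f:16; rest ⊤}

Merge at B2: IN[B2] = OUT[B1] = {a: 4, b: 4, c: ⊤, d: ⊤, e: ⊤, f: 16}
Applying B2's transfer function to that IN value gives OUT[B2] (row B2 above).

Answer: {a: 4, b: 4, c: ⊤, d: ⊤, e: ⊤, f: 16}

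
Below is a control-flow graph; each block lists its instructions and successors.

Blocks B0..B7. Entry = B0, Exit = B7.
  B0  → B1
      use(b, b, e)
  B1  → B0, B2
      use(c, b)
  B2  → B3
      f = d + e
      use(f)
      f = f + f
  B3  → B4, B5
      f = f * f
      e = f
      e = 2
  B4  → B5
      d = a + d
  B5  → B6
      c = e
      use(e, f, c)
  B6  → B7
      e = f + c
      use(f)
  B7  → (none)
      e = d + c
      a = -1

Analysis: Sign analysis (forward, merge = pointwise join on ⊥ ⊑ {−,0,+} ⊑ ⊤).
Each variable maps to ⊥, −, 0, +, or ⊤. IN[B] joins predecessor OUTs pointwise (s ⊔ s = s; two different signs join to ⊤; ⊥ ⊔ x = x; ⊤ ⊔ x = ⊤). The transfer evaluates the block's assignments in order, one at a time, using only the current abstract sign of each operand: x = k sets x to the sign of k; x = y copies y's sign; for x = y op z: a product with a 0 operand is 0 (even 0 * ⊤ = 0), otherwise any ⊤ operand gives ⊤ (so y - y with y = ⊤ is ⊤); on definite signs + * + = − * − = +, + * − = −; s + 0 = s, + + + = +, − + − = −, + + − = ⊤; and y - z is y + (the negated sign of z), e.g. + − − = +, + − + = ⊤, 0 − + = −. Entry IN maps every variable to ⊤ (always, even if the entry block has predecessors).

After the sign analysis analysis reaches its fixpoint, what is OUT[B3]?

Answer: {a: ⊤, b: ⊤, c: ⊤, d: ⊤, e: +, f: ⊤}

Working:
Per-block solution:
  B0: | IN=(all ⊤) | OUT=(all ⊤)
  B1: | IN=(all ⊤) | OUT=(all ⊤)
  B2: | IN=(all ⊤) | OUT=(all ⊤)
  B3: | IN=(all ⊤) | OUT={e:+; rest ⊤}
  B4: | IN={e:+; rest ⊤} | OUT={e:+; rest ⊤}
  B5: | IN={e:+; rest ⊤} | OUT={c:+, e:+; rest ⊤}
  B6: | IN={c:+, e:+; rest ⊤} | OUT={c:+; rest ⊤}
  B7: | IN={c:+; rest ⊤} | OUT={a:-, c:+; rest ⊤}

Merge at B3: IN[B3] = OUT[B2] = {a: ⊤, b: ⊤, c: ⊤, d: ⊤, e: ⊤, f: ⊤}
Applying B3's transfer function to that IN value gives OUT[B3] (row B3 above).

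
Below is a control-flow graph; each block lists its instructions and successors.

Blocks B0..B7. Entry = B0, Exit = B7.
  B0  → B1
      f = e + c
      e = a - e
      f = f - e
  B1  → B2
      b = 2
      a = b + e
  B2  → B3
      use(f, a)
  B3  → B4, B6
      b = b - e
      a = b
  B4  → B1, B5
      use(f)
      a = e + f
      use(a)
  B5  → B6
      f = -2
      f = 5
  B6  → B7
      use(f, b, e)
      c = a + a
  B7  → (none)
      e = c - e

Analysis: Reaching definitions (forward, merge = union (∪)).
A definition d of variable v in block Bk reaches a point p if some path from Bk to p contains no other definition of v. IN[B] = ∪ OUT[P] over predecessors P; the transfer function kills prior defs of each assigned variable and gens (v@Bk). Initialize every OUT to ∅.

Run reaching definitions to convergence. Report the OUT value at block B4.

Per-block solution:
  B0: | IN={} | OUT={e@B0, f@B0}
  B1: | IN={a@B4, b@B3, e@B0, f@B0} | OUT={a@B1, b@B1, e@B0, f@B0}
  B2: | IN={a@B1, b@B1, e@B0, f@B0} | OUT={a@B1, b@B1, e@B0, f@B0}
  B3: | IN={a@B1, b@B1, e@B0, f@B0} | OUT={a@B3, b@B3, e@B0, f@B0}
  B4: | IN={a@B3, b@B3, e@B0, f@B0} | OUT={a@B4, b@B3, e@B0, f@B0}
  B5: | IN={a@B4, b@B3, e@B0, f@B0} | OUT={a@B4, b@B3, e@B0, f@B5}
  B6: | IN={a@B3, a@B4, b@B3, e@B0, f@B0, f@B5} | OUT={a@B3, a@B4, b@B3, c@B6, e@B0, f@B0, f@B5}
  B7: | IN={a@B3, a@B4, b@B3, c@B6, e@B0, f@B0, f@B5} | OUT={a@B3, a@B4, b@B3, c@B6, e@B7, f@B0, f@B5}

Merge at B4: IN[B4] = OUT[B3] = {a@B3, b@B3, e@B0, f@B0}
Applying B4's transfer function to that IN value gives OUT[B4] (row B4 above).

Answer: {a@B4, b@B3, e@B0, f@B0}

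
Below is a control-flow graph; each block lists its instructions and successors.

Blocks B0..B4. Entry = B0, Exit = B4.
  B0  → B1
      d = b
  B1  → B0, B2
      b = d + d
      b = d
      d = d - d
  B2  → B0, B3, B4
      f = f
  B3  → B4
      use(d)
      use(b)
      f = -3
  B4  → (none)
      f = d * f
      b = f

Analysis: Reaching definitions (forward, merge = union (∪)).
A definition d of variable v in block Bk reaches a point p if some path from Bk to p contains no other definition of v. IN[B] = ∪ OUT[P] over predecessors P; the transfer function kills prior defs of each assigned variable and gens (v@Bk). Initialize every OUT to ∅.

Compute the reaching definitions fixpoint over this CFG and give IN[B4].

Converged values:
  B0:   IN={b@B1, d@B1, f@B2}   OUT={b@B1, d@B0, f@B2}
  B1:   IN={b@B1, d@B0, f@B2}   OUT={b@B1, d@B1, f@B2}
  B2:   IN={b@B1, d@B1, f@B2}   OUT={b@B1, d@B1, f@B2}
  B3:   IN={b@B1, d@B1, f@B2}   OUT={b@B1, d@B1, f@B3}
  B4:   IN={b@B1, d@B1, f@B2, f@B3}   OUT={b@B4, d@B1, f@B4}

Merge at B4: IN[B4] = OUT[B2] ⊔ OUT[B3] = {b@B1, d@B1, f@B2, f@B3}

Answer: {b@B1, d@B1, f@B2, f@B3}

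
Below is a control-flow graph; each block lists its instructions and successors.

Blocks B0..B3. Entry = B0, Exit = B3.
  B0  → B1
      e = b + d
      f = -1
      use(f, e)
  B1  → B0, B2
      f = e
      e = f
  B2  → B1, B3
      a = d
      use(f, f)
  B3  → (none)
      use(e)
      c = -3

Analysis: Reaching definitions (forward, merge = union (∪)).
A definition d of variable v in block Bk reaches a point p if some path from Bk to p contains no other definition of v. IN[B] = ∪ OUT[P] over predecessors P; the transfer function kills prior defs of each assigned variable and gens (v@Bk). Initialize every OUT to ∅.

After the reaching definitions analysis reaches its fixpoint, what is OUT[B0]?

Answer: {a@B2, e@B0, f@B0}

Working:
Per-block solution:
  B0:  IN={a@B2, e@B1, f@B1}  OUT={a@B2, e@B0, f@B0}
  B1:  IN={a@B2, e@B0, e@B1, f@B0, f@B1}  OUT={a@B2, e@B1, f@B1}
  B2:  IN={a@B2, e@B1, f@B1}  OUT={a@B2, e@B1, f@B1}
  B3:  IN={a@B2, e@B1, f@B1}  OUT={a@B2, c@B3, e@B1, f@B1}

Merge at B0 (entry node, so the boundary value {} is joined with the incoming edge(s)): IN[B0] = {} ⊔ OUT[B1] = {a@B2, e@B1, f@B1}
Applying B0's transfer function to that IN value gives OUT[B0] (row B0 above).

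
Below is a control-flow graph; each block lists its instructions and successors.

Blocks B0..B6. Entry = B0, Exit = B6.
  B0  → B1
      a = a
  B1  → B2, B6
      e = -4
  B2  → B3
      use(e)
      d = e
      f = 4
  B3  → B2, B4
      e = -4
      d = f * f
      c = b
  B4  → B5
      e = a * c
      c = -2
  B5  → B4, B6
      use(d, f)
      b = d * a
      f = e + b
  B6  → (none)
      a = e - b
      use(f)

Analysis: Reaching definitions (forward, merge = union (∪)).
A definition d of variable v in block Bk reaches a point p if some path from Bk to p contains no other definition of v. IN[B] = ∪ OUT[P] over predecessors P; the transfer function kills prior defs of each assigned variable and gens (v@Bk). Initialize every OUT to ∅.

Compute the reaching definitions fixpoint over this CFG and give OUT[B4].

Converged values:
  B0: | IN={} | OUT={a@B0}
  B1: | IN={a@B0} | OUT={a@B0, e@B1}
  B2: | IN={a@B0, c@B3, d@B3, e@B1, e@B3, f@B2} | OUT={a@B0, c@B3, d@B2, e@B1, e@B3, f@B2}
  B3: | IN={a@B0, c@B3, d@B2, e@B1, e@B3, f@B2} | OUT={a@B0, c@B3, d@B3, e@B3, f@B2}
  B4: | IN={a@B0, b@B5, c@B3, c@B4, d@B3, e@B3, e@B4, f@B2, f@B5} | OUT={a@B0, b@B5, c@B4, d@B3, e@B4, f@B2, f@B5}
  B5: | IN={a@B0, b@B5, c@B4, d@B3, e@B4, f@B2, f@B5} | OUT={a@B0, b@B5, c@B4, d@B3, e@B4, f@B5}
  B6: | IN={a@B0, b@B5, c@B4, d@B3, e@B1, e@B4, f@B5} | OUT={a@B6, b@B5, c@B4, d@B3, e@B1, e@B4, f@B5}

Merge at B4: IN[B4] = OUT[B3] ⊔ OUT[B5] = {a@B0, b@B5, c@B3, c@B4, d@B3, e@B3, e@B4, f@B2, f@B5}
Applying B4's transfer function to that IN value gives OUT[B4] (row B4 above).

Answer: {a@B0, b@B5, c@B4, d@B3, e@B4, f@B2, f@B5}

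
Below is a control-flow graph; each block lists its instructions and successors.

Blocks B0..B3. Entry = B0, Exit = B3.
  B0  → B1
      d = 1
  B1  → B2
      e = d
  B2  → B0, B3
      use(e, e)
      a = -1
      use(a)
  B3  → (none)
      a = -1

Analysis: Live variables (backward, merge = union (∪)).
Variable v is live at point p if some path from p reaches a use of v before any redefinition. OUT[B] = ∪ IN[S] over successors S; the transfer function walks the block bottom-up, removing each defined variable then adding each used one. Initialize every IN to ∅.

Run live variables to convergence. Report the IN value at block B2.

Per-block solution:
  B0:  IN={}  OUT={d}
  B1:  IN={d}  OUT={e}
  B2:  IN={e}  OUT={}
  B3:  IN={}  OUT={}

Merge at B2: OUT[B2] = IN[B0] ⊔ IN[B3] = {}
Applying B2's transfer function to that OUT value gives IN[B2] (row B2 above).

Answer: {e}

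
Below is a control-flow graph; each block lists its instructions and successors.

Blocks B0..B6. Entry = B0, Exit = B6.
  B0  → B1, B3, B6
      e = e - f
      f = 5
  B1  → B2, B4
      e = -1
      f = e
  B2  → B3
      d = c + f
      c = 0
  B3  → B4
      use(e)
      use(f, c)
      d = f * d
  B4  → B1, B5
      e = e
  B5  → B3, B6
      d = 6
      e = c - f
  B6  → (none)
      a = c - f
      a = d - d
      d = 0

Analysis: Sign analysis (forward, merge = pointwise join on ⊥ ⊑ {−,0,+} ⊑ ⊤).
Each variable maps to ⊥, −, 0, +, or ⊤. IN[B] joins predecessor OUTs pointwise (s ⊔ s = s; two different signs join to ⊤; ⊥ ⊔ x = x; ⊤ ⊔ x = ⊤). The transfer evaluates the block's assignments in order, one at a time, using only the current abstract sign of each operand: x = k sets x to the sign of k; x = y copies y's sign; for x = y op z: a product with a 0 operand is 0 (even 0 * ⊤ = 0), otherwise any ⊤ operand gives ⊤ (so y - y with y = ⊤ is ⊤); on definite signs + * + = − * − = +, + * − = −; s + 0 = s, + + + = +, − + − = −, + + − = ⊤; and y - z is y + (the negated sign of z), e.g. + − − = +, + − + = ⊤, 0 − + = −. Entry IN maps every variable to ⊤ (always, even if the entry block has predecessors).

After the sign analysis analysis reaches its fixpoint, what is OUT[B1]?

Converged values:
  B0:   IN=(all ⊤)   OUT={f:+; rest ⊤}
  B1:   IN=(all ⊤)   OUT={e:-, f:-; rest ⊤}
  B2:   IN={e:-, f:-; rest ⊤}   OUT={c:0, e:-, f:-; rest ⊤}
  B3:   IN=(all ⊤)   OUT=(all ⊤)
  B4:   IN=(all ⊤)   OUT=(all ⊤)
  B5:   IN=(all ⊤)   OUT={d:+; rest ⊤}
  B6:   IN=(all ⊤)   OUT={d:0; rest ⊤}

Merge at B1: IN[B1] = OUT[B0] ⊔ OUT[B4] = {a: ⊤, b: ⊤, c: ⊤, d: ⊤, e: ⊤, f: ⊤}
Applying B1's transfer function to that IN value gives OUT[B1] (row B1 above).

Answer: {a: ⊤, b: ⊤, c: ⊤, d: ⊤, e: -, f: -}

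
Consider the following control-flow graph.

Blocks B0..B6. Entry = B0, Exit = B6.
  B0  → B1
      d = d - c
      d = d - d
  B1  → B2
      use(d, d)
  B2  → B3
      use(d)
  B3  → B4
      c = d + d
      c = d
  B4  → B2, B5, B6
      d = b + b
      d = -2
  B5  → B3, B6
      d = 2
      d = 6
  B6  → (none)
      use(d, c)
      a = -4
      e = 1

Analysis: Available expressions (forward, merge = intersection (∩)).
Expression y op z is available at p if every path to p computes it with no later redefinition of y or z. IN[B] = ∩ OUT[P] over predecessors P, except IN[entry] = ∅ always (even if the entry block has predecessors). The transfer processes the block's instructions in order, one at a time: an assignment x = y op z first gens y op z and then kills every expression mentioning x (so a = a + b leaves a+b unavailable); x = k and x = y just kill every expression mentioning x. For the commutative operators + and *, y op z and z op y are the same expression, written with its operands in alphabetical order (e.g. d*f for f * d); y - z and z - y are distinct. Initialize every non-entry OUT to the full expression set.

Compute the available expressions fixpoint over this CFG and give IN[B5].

Converged values:
  B0:  IN={}  OUT={}
  B1:  IN={}  OUT={}
  B2:  IN={}  OUT={}
  B3:  IN={}  OUT={d+d}
  B4:  IN={d+d}  OUT={b+b}
  B5:  IN={b+b}  OUT={b+b}
  B6:  IN={b+b}  OUT={b+b}

Merge at B5: IN[B5] = OUT[B4] = {b+b}

Answer: {b+b}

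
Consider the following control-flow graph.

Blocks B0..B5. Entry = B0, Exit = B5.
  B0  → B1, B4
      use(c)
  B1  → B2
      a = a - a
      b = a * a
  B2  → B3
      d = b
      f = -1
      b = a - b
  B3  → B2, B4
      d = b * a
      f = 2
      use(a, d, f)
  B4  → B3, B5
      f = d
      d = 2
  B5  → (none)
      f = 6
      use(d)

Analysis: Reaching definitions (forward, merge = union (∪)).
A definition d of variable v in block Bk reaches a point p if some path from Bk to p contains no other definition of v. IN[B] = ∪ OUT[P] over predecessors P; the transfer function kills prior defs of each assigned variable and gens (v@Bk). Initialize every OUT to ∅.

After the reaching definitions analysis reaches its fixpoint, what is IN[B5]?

Answer: {a@B1, b@B2, d@B4, f@B4}

Trace:
Converged values:
  B0:   IN={}   OUT={}
  B1:   IN={}   OUT={a@B1, b@B1}
  B2:   IN={a@B1, b@B1, b@B2, d@B3, f@B3}   OUT={a@B1, b@B2, d@B2, f@B2}
  B3:   IN={a@B1, b@B2, d@B2, d@B4, f@B2, f@B4}   OUT={a@B1, b@B2, d@B3, f@B3}
  B4:   IN={a@B1, b@B2, d@B3, f@B3}   OUT={a@B1, b@B2, d@B4, f@B4}
  B5:   IN={a@B1, b@B2, d@B4, f@B4}   OUT={a@B1, b@B2, d@B4, f@B5}

Merge at B5: IN[B5] = OUT[B4] = {a@B1, b@B2, d@B4, f@B4}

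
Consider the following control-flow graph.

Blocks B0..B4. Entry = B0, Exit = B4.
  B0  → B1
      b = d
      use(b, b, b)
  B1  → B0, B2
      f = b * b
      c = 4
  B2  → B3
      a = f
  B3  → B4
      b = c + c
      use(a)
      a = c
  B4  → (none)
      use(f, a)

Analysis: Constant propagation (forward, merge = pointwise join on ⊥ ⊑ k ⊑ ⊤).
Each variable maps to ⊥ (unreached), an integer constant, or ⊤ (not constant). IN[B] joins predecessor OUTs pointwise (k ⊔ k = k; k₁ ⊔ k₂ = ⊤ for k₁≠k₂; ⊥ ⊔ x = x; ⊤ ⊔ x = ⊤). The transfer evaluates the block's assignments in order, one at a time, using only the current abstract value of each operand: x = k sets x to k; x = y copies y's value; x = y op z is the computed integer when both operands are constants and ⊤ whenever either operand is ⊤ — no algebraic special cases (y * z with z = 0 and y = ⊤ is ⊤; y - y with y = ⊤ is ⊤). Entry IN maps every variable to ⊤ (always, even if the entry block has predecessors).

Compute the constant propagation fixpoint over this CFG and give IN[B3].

Answer: {a: ⊤, b: ⊤, c: 4, d: ⊤, e: ⊤, f: ⊤}

Working:
Converged values:
  B0:   IN=(all ⊤)   OUT=(all ⊤)
  B1:   IN=(all ⊤)   OUT={c:4; rest ⊤}
  B2:   IN={c:4; rest ⊤}   OUT={c:4; rest ⊤}
  B3:   IN={c:4; rest ⊤}   OUT={a:4, b:8, c:4; rest ⊤}
  B4:   IN={a:4, b:8, c:4; rest ⊤}   OUT={a:4, b:8, c:4; rest ⊤}

Merge at B3: IN[B3] = OUT[B2] = {a: ⊤, b: ⊤, c: 4, d: ⊤, e: ⊤, f: ⊤}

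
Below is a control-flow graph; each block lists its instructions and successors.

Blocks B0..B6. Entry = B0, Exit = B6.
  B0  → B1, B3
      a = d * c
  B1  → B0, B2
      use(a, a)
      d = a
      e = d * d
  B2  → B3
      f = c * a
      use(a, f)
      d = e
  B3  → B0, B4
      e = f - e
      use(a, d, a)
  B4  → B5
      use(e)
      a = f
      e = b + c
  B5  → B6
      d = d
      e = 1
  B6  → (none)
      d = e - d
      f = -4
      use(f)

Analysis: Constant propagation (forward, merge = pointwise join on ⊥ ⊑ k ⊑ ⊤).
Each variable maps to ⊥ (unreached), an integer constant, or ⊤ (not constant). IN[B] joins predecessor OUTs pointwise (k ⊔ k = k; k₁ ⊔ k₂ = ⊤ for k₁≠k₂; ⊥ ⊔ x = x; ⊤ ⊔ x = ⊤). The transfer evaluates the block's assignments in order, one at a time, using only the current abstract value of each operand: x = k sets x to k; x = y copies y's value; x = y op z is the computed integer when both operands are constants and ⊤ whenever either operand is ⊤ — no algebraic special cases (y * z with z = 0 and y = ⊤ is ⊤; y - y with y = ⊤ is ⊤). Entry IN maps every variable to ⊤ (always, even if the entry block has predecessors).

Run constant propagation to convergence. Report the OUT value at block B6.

Answer: {a: ⊤, b: ⊤, c: ⊤, d: ⊤, e: 1, f: -4}

Working:
Fixpoint table:
  B0:   IN=(all ⊤)   OUT=(all ⊤)
  B1:   IN=(all ⊤)   OUT=(all ⊤)
  B2:   IN=(all ⊤)   OUT=(all ⊤)
  B3:   IN=(all ⊤)   OUT=(all ⊤)
  B4:   IN=(all ⊤)   OUT=(all ⊤)
  B5:   IN=(all ⊤)   OUT={e:1; rest ⊤}
  B6:   IN={e:1; rest ⊤}   OUT={e:1, f:-4; rest ⊤}

Merge at B6: IN[B6] = OUT[B5] = {a: ⊤, b: ⊤, c: ⊤, d: ⊤, e: 1, f: ⊤}
Applying B6's transfer function to that IN value gives OUT[B6] (row B6 above).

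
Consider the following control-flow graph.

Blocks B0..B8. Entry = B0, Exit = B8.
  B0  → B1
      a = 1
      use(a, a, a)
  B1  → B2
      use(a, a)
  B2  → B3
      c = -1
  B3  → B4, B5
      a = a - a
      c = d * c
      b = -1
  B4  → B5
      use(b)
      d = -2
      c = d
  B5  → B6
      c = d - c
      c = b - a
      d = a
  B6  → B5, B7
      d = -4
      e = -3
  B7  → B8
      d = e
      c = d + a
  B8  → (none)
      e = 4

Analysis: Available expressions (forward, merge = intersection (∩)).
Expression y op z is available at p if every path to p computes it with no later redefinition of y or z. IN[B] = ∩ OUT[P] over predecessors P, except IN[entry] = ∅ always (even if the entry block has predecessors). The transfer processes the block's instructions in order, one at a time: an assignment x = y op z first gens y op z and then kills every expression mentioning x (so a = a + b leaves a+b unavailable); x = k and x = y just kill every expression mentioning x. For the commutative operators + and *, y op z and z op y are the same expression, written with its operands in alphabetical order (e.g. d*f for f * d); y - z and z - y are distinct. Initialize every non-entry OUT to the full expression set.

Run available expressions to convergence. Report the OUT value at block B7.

Fixpoint table:
  B0:   IN={}   OUT={}
  B1:   IN={}   OUT={}
  B2:   IN={}   OUT={}
  B3:   IN={}   OUT={}
  B4:   IN={}   OUT={}
  B5:   IN={}   OUT={b-a}
  B6:   IN={b-a}   OUT={b-a}
  B7:   IN={b-a}   OUT={a+d, b-a}
  B8:   IN={a+d, b-a}   OUT={a+d, b-a}

Merge at B7: IN[B7] = OUT[B6] = {b-a}
Applying B7's transfer function to that IN value gives OUT[B7] (row B7 above).

Answer: {a+d, b-a}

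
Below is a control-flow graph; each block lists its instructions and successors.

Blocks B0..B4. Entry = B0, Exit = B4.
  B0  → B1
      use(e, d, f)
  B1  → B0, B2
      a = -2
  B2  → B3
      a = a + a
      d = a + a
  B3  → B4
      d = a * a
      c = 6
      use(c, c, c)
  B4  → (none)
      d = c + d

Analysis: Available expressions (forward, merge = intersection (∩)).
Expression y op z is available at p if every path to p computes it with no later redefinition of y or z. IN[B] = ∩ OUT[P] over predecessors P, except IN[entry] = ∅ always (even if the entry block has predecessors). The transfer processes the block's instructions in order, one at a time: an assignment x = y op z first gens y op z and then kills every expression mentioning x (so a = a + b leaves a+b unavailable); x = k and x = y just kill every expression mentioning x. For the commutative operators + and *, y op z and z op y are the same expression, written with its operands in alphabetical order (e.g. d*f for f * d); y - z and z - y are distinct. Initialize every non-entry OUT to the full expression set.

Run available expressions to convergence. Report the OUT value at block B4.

Fixpoint table:
  B0: | IN={} | OUT={}
  B1: | IN={} | OUT={}
  B2: | IN={} | OUT={a+a}
  B3: | IN={a+a} | OUT={a*a, a+a}
  B4: | IN={a*a, a+a} | OUT={a*a, a+a}

Merge at B4: IN[B4] = OUT[B3] = {a*a, a+a}
Applying B4's transfer function to that IN value gives OUT[B4] (row B4 above).

Answer: {a*a, a+a}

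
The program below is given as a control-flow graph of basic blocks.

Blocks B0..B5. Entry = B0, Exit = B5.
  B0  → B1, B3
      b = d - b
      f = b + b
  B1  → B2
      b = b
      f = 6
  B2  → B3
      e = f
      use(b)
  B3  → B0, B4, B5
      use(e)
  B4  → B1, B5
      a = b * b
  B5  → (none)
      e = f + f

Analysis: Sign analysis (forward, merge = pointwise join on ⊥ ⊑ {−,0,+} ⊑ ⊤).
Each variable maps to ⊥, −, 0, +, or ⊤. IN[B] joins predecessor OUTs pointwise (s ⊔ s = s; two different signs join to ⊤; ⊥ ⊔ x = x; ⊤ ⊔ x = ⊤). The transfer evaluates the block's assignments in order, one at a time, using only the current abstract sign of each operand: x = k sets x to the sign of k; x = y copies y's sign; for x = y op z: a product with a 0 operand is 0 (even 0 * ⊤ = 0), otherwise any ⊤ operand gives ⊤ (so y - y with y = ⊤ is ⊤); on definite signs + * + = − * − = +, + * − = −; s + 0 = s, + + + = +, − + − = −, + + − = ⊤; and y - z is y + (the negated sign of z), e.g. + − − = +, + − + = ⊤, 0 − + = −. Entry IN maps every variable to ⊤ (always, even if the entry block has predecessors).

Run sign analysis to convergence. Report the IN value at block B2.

Answer: {a: ⊤, b: ⊤, c: ⊤, d: ⊤, e: ⊤, f: +}

Trace:
Fixpoint table:
  B0:  IN=(all ⊤)  OUT=(all ⊤)
  B1:  IN=(all ⊤)  OUT={f:+; rest ⊤}
  B2:  IN={f:+; rest ⊤}  OUT={e:+, f:+; rest ⊤}
  B3:  IN=(all ⊤)  OUT=(all ⊤)
  B4:  IN=(all ⊤)  OUT=(all ⊤)
  B5:  IN=(all ⊤)  OUT=(all ⊤)

Merge at B2: IN[B2] = OUT[B1] = {a: ⊤, b: ⊤, c: ⊤, d: ⊤, e: ⊤, f: +}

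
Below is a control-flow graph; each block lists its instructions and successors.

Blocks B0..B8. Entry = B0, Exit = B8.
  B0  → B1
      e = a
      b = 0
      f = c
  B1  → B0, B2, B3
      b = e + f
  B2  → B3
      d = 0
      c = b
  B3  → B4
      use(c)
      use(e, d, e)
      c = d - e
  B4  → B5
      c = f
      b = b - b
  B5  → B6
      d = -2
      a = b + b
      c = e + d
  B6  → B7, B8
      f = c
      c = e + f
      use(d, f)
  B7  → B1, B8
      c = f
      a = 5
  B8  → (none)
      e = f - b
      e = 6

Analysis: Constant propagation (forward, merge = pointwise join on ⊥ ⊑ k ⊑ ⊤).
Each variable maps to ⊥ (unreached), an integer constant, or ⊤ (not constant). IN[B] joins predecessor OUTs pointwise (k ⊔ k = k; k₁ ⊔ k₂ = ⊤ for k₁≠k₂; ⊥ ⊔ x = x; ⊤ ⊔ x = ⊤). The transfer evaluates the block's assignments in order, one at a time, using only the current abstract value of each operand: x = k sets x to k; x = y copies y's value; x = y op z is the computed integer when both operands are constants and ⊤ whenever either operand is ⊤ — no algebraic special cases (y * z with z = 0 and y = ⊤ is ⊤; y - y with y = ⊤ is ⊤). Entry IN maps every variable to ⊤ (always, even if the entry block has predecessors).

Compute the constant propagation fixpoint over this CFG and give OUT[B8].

Answer: {a: ⊤, b: ⊤, c: ⊤, d: -2, e: 6, f: ⊤}

Trace:
Fixpoint table:
  B0:   IN=(all ⊤)   OUT={b:0; rest ⊤}
  B1:   IN=(all ⊤)   OUT=(all ⊤)
  B2:   IN=(all ⊤)   OUT={d:0; rest ⊤}
  B3:   IN=(all ⊤)   OUT=(all ⊤)
  B4:   IN=(all ⊤)   OUT=(all ⊤)
  B5:   IN=(all ⊤)   OUT={d:-2; rest ⊤}
  B6:   IN={d:-2; rest ⊤}   OUT={d:-2; rest ⊤}
  B7:   IN={d:-2; rest ⊤}   OUT={a:5, d:-2; rest ⊤}
  B8:   IN={d:-2; rest ⊤}   OUT={d:-2, e:6; rest ⊤}

Merge at B8: IN[B8] = OUT[B6] ⊔ OUT[B7] = {a: ⊤, b: ⊤, c: ⊤, d: -2, e: ⊤, f: ⊤}
Applying B8's transfer function to that IN value gives OUT[B8] (row B8 above).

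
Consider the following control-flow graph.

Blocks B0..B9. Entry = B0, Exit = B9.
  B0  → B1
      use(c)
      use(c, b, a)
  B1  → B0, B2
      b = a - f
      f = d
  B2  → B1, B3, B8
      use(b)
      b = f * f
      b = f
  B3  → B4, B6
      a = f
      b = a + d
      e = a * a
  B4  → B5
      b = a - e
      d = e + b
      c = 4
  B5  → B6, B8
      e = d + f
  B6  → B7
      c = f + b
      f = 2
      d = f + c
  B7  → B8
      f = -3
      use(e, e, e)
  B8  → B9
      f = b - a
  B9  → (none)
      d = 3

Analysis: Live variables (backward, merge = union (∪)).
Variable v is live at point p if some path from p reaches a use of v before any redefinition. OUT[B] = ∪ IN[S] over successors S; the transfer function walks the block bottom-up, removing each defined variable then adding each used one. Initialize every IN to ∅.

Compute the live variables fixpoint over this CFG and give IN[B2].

Per-block solution:
  B0:   IN={a, b, c, d, f}   OUT={a, c, d, f}
  B1:   IN={a, c, d, f}   OUT={a, b, c, d, f}
  B2:   IN={a, b, c, d, f}   OUT={a, b, c, d, f}
  B3:   IN={d, f}   OUT={a, b, e, f}
  B4:   IN={a, e, f}   OUT={a, b, d, f}
  B5:   IN={a, b, d, f}   OUT={a, b, e, f}
  B6:   IN={a, b, e, f}   OUT={a, b, e}
  B7:   IN={a, b, e}   OUT={a, b}
  B8:   IN={a, b}   OUT={}
  B9:   IN={}   OUT={}

Merge at B2: OUT[B2] = IN[B1] ⊔ IN[B3] ⊔ IN[B8] = {a, b, c, d, f}
Applying B2's transfer function to that OUT value gives IN[B2] (row B2 above).

Answer: {a, b, c, d, f}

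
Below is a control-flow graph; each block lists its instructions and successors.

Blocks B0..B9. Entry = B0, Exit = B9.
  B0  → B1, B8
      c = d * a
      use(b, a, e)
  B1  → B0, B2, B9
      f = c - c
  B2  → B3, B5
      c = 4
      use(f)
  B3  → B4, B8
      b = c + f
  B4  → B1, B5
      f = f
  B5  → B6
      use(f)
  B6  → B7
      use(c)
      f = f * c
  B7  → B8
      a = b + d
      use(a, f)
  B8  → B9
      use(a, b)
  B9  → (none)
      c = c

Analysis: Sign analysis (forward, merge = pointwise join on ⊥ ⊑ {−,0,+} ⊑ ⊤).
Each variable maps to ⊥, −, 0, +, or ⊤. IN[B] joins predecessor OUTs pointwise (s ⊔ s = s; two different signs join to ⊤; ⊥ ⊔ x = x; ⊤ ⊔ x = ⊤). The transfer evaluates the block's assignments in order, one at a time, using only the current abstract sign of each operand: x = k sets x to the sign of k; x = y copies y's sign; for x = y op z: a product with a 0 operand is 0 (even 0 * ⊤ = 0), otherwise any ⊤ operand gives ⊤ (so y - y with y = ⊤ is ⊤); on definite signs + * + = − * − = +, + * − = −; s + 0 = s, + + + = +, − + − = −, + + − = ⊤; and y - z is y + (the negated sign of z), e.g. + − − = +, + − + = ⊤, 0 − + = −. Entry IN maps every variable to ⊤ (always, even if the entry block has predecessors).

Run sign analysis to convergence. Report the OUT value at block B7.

Answer: {a: ⊤, b: ⊤, c: +, d: ⊤, e: ⊤, f: ⊤}

Working:
Converged values:
  B0: | IN=(all ⊤) | OUT=(all ⊤)
  B1: | IN=(all ⊤) | OUT=(all ⊤)
  B2: | IN=(all ⊤) | OUT={c:+; rest ⊤}
  B3: | IN={c:+; rest ⊤} | OUT={c:+; rest ⊤}
  B4: | IN={c:+; rest ⊤} | OUT={c:+; rest ⊤}
  B5: | IN={c:+; rest ⊤} | OUT={c:+; rest ⊤}
  B6: | IN={c:+; rest ⊤} | OUT={c:+; rest ⊤}
  B7: | IN={c:+; rest ⊤} | OUT={c:+; rest ⊤}
  B8: | IN=(all ⊤) | OUT=(all ⊤)
  B9: | IN=(all ⊤) | OUT=(all ⊤)

Merge at B7: IN[B7] = OUT[B6] = {a: ⊤, b: ⊤, c: +, d: ⊤, e: ⊤, f: ⊤}
Applying B7's transfer function to that IN value gives OUT[B7] (row B7 above).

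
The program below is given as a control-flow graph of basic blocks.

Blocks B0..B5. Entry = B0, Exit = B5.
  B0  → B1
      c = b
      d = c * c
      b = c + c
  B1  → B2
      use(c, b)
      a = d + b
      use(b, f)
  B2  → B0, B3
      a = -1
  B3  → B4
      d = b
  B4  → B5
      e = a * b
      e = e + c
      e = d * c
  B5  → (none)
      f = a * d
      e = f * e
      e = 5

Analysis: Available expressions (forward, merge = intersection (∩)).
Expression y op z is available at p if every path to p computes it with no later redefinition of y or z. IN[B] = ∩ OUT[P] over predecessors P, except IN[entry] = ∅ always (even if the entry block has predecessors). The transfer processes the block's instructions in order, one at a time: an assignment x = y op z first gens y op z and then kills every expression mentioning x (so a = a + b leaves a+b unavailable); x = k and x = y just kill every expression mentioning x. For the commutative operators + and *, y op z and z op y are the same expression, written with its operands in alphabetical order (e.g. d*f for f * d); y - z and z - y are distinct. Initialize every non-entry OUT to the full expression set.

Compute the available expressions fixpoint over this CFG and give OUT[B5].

Answer: {a*b, a*d, c*c, c*d, c+c}

Trace:
Fixpoint table:
  B0: | IN={} | OUT={c*c, c+c}
  B1: | IN={c*c, c+c} | OUT={b+d, c*c, c+c}
  B2: | IN={b+d, c*c, c+c} | OUT={b+d, c*c, c+c}
  B3: | IN={b+d, c*c, c+c} | OUT={c*c, c+c}
  B4: | IN={c*c, c+c} | OUT={a*b, c*c, c*d, c+c}
  B5: | IN={a*b, c*c, c*d, c+c} | OUT={a*b, a*d, c*c, c*d, c+c}

Merge at B5: IN[B5] = OUT[B4] = {a*b, c*c, c*d, c+c}
Applying B5's transfer function to that IN value gives OUT[B5] (row B5 above).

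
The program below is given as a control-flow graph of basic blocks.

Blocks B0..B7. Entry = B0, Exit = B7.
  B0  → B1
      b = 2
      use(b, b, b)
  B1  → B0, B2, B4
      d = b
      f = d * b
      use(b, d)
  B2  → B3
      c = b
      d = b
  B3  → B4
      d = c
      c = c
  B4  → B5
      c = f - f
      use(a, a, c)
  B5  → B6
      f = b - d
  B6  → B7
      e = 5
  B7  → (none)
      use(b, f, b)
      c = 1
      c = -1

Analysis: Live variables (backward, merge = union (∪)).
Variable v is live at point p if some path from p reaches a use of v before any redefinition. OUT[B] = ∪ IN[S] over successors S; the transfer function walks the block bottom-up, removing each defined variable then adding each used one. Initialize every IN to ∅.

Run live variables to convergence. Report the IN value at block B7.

Answer: {b, f}

Derivation:
Converged values:
  B0:   IN={a}   OUT={a, b}
  B1:   IN={a, b}   OUT={a, b, d, f}
  B2:   IN={a, b, f}   OUT={a, b, c, f}
  B3:   IN={a, b, c, f}   OUT={a, b, d, f}
  B4:   IN={a, b, d, f}   OUT={b, d}
  B5:   IN={b, d}   OUT={b, f}
  B6:   IN={b, f}   OUT={b, f}
  B7:   IN={b, f}   OUT={}

B7 is the boundary node: OUT[B7] = {}
Applying B7's transfer function to that OUT value gives IN[B7] (row B7 above).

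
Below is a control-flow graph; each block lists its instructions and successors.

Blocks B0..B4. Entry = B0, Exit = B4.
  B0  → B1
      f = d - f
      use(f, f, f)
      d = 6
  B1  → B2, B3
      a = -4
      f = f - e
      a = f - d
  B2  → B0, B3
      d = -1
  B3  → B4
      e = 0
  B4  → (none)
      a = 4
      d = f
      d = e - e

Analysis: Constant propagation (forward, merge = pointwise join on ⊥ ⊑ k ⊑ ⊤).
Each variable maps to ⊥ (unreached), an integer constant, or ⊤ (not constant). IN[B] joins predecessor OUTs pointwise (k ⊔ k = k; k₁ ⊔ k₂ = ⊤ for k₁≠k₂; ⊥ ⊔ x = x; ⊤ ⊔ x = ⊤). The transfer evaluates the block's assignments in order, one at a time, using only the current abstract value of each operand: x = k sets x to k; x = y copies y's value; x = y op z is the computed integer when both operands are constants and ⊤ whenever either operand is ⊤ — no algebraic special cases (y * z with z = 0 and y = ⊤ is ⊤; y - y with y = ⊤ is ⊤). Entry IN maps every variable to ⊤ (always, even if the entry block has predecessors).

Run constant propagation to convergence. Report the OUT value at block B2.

Answer: {a: ⊤, b: ⊤, c: ⊤, d: -1, e: ⊤, f: ⊤}

Derivation:
Per-block solution:
  B0: | IN=(all ⊤) | OUT={d:6; rest ⊤}
  B1: | IN={d:6; rest ⊤} | OUT={d:6; rest ⊤}
  B2: | IN={d:6; rest ⊤} | OUT={d:-1; rest ⊤}
  B3: | IN=(all ⊤) | OUT={e:0; rest ⊤}
  B4: | IN={e:0; rest ⊤} | OUT={a:4, d:0, e:0; rest ⊤}

Merge at B2: IN[B2] = OUT[B1] = {a: ⊤, b: ⊤, c: ⊤, d: 6, e: ⊤, f: ⊤}
Applying B2's transfer function to that IN value gives OUT[B2] (row B2 above).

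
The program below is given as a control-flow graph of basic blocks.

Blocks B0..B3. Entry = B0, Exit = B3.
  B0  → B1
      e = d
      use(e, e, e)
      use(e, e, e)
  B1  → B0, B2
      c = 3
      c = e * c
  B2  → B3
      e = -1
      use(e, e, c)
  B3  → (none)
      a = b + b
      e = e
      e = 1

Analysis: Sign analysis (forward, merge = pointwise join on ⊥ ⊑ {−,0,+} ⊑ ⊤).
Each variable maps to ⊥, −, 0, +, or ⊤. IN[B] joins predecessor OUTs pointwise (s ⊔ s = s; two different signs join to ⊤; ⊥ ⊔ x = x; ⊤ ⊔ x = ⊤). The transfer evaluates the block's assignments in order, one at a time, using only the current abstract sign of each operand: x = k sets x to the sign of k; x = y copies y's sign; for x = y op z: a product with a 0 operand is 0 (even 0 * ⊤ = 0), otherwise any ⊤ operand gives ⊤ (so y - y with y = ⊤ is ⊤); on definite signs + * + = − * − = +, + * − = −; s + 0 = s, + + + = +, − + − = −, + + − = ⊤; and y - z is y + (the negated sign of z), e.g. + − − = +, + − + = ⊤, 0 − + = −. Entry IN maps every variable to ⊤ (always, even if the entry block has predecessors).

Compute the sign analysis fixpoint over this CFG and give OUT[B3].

Answer: {a: ⊤, b: ⊤, c: ⊤, d: ⊤, e: +, f: ⊤}

Derivation:
Converged values:
  B0:   IN=(all ⊤)   OUT=(all ⊤)
  B1:   IN=(all ⊤)   OUT=(all ⊤)
  B2:   IN=(all ⊤)   OUT={e:-; rest ⊤}
  B3:   IN={e:-; rest ⊤}   OUT={e:+; rest ⊤}

Merge at B3: IN[B3] = OUT[B2] = {a: ⊤, b: ⊤, c: ⊤, d: ⊤, e: -, f: ⊤}
Applying B3's transfer function to that IN value gives OUT[B3] (row B3 above).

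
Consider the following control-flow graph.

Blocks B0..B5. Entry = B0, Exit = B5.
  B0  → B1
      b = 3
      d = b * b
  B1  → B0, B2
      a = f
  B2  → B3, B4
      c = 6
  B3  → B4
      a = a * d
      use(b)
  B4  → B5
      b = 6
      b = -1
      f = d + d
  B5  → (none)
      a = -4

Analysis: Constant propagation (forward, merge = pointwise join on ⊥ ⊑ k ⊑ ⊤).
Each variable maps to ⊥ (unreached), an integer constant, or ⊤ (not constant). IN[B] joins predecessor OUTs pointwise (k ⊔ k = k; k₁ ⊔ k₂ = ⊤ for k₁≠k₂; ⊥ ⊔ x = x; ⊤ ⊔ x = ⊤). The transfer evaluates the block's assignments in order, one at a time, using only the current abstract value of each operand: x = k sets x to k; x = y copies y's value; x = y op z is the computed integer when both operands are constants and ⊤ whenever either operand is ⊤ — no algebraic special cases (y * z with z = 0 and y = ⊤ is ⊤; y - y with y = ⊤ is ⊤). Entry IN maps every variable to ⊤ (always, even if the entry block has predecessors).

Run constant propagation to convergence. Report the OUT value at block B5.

Answer: {a: -4, b: -1, c: 6, d: 9, e: ⊤, f: 18}

Trace:
Converged values:
  B0: | IN=(all ⊤) | OUT={b:3, d:9; rest ⊤}
  B1: | IN={b:3, d:9; rest ⊤} | OUT={b:3, d:9; rest ⊤}
  B2: | IN={b:3, d:9; rest ⊤} | OUT={b:3, c:6, d:9; rest ⊤}
  B3: | IN={b:3, c:6, d:9; rest ⊤} | OUT={b:3, c:6, d:9; rest ⊤}
  B4: | IN={b:3, c:6, d:9; rest ⊤} | OUT={b:-1, c:6, d:9, f:18; rest ⊤}
  B5: | IN={b:-1, c:6, d:9, f:18; rest ⊤} | OUT={a:-4, b:-1, c:6, d:9, f:18; rest ⊤}

Merge at B5: IN[B5] = OUT[B4] = {a: ⊤, b: -1, c: 6, d: 9, e: ⊤, f: 18}
Applying B5's transfer function to that IN value gives OUT[B5] (row B5 above).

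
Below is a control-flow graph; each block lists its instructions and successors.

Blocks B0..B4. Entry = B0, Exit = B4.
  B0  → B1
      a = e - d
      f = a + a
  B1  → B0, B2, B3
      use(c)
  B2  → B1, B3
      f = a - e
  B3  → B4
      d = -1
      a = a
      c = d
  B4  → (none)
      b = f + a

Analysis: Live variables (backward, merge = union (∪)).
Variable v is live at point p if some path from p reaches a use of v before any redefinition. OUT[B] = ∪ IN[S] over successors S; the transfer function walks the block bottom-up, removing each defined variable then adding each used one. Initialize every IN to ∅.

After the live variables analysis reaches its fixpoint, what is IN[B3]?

Answer: {a, f}

Trace:
Converged values:
  B0: | IN={c, d, e} | OUT={a, c, d, e, f}
  B1: | IN={a, c, d, e, f} | OUT={a, c, d, e, f}
  B2: | IN={a, c, d, e} | OUT={a, c, d, e, f}
  B3: | IN={a, f} | OUT={a, f}
  B4: | IN={a, f} | OUT={}

Merge at B3: OUT[B3] = IN[B4] = {a, f}
Applying B3's transfer function to that OUT value gives IN[B3] (row B3 above).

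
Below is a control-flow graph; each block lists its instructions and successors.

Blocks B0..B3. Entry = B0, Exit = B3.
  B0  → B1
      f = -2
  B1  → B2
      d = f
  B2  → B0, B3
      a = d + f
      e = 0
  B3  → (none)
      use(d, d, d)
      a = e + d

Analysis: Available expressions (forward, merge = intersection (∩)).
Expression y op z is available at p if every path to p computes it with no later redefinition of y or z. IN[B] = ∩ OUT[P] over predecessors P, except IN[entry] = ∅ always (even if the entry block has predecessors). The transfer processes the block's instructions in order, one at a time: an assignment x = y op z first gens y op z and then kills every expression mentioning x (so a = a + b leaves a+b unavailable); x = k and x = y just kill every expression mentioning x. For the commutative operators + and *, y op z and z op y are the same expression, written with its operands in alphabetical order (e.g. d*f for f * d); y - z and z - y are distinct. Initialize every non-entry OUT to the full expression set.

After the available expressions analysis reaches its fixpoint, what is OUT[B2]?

Converged values:
  B0: | IN={} | OUT={}
  B1: | IN={} | OUT={}
  B2: | IN={} | OUT={d+f}
  B3: | IN={d+f} | OUT={d+e, d+f}

Merge at B2: IN[B2] = OUT[B1] = {}
Applying B2's transfer function to that IN value gives OUT[B2] (row B2 above).

Answer: {d+f}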